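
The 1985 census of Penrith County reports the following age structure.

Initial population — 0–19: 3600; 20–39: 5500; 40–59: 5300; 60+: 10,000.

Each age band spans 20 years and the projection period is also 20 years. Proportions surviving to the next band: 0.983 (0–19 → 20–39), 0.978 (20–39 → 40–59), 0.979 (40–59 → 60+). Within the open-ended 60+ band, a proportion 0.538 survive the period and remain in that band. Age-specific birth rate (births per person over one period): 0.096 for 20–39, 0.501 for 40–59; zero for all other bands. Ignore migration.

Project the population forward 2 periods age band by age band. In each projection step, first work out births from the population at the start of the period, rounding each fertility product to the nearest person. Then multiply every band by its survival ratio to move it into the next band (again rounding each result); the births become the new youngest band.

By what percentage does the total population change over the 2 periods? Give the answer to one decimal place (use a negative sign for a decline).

-15.7

(Groups numbered youngest = 1 to oldest = 4.)
[period 1]
Births: 5500 * 0.096 = 528, 5300 * 0.501 = 2655 ⇒ total 3183
Group 2: 3600 * 0.983 = 3539
Group 3: 5500 * 0.978 = 5379
Group 4: 5300 * 0.979 + 10000 * 0.538 = 5189 + 5380 = 10569
→ [3183, 3539, 5379, 10569]
[period 2]
Births: 3539 * 0.096 = 340, 5379 * 0.501 = 2695 ⇒ total 3035
Group 2: 3183 * 0.983 = 3129
Group 3: 3539 * 0.978 = 3461
Group 4: 5379 * 0.979 + 10569 * 0.538 = 5266 + 5686 = 10952
→ [3035, 3129, 3461, 10952]
Total: 24400 → 20577; change = -3823; percentage change = -15.7%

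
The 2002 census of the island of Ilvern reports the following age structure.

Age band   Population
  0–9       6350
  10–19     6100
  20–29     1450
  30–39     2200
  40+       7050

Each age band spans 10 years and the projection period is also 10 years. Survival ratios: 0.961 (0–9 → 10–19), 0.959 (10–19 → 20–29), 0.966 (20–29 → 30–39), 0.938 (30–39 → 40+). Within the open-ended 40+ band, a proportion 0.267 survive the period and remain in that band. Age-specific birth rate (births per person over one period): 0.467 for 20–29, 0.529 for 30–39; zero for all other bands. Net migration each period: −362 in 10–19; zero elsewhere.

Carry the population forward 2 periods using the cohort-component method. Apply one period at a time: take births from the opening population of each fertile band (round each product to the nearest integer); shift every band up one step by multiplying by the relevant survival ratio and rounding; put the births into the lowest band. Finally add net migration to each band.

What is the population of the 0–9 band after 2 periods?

Period 1:
Births: 1450 * 0.467 = 677 ; 2200 * 0.529 = 1164 — total 1841
10–19: 6350 * 0.961 = 6102
20–29: 6100 * 0.959 = 5850
30–39: 1450 * 0.966 = 1401
40+: 2200 * 0.938 + 7050 * 0.267 = 2064 + 1882 = 3946
Net migration: 10–19 − 362 → 5740
Population now: 0–9=1841, 10–19=5740, 20–29=5850, 30–39=1401, 40+=3946
Period 2:
Births: 5850 * 0.467 = 2732 ; 1401 * 0.529 = 741 — total 3473
10–19: 1841 * 0.961 = 1769
20–29: 5740 * 0.959 = 5505
30–39: 5850 * 0.966 = 5651
40+: 1401 * 0.938 + 3946 * 0.267 = 1314 + 1054 = 2368
Net migration: 10–19 − 362 → 1407
Population now: 0–9=3473, 10–19=1407, 20–29=5505, 30–39=5651, 40+=2368

3473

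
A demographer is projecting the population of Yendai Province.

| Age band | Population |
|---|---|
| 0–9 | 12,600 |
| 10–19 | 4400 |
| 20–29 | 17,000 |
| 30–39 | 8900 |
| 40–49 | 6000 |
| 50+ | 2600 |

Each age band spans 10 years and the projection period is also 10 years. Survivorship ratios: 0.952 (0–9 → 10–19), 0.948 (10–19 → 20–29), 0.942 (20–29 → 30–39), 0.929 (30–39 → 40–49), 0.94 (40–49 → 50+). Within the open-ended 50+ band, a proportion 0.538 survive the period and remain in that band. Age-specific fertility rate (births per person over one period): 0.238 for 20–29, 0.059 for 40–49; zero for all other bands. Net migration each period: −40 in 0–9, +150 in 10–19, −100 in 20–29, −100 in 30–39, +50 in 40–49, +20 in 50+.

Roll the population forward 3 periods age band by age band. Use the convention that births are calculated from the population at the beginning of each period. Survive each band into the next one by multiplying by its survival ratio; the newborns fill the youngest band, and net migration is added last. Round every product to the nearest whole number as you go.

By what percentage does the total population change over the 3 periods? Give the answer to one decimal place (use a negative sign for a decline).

— Period 1 —
Births: 17000 * 0.238 = 4046, 6000 * 0.059 = 354 → 4400
10–19: 12600 * 0.952 = 11995
20–29: 4400 * 0.948 = 4171
30–39: 17000 * 0.942 = 16014
40–49: 8900 * 0.929 = 8268
50+: 6000 * 0.94 + 2600 * 0.538 = 5640 + 1399 = 7039
Net migration: 0–9 − 40 → 4360; 10–19 + 150 → 12145; 20–29 − 100 → 4071; 30–39 − 100 → 15914; 40–49 + 50 → 8318; 50+ + 20 → 7059
Population now: 0–9=4360, 10–19=12145, 20–29=4071, 30–39=15914, 40–49=8318, 50+=7059
— Period 2 —
Births: 4071 * 0.238 = 969, 8318 * 0.059 = 491 → 1460
10–19: 4360 * 0.952 = 4151
20–29: 12145 * 0.948 = 11513
30–39: 4071 * 0.942 = 3835
40–49: 15914 * 0.929 = 14784
50+: 8318 * 0.94 + 7059 * 0.538 = 7819 + 3798 = 11617
Net migration: 0–9 − 40 → 1420; 10–19 + 150 → 4301; 20–29 − 100 → 11413; 30–39 − 100 → 3735; 40–49 + 50 → 14834; 50+ + 20 → 11637
Population now: 0–9=1420, 10–19=4301, 20–29=11413, 30–39=3735, 40–49=14834, 50+=11637
— Period 3 —
Births: 11413 * 0.238 = 2716, 14834 * 0.059 = 875 → 3591
10–19: 1420 * 0.952 = 1352
20–29: 4301 * 0.948 = 4077
30–39: 11413 * 0.942 = 10751
40–49: 3735 * 0.929 = 3470
50+: 14834 * 0.94 + 11637 * 0.538 = 13944 + 6261 = 20205
Net migration: 0–9 − 40 → 3551; 10–19 + 150 → 1502; 20–29 − 100 → 3977; 30–39 − 100 → 10651; 40–49 + 50 → 3520; 50+ + 20 → 20225
Population now: 0–9=3551, 10–19=1502, 20–29=3977, 30–39=10651, 40–49=3520, 50+=20225
Total: 51500 → 43426; change = -8074; percentage change = -15.7%

-15.7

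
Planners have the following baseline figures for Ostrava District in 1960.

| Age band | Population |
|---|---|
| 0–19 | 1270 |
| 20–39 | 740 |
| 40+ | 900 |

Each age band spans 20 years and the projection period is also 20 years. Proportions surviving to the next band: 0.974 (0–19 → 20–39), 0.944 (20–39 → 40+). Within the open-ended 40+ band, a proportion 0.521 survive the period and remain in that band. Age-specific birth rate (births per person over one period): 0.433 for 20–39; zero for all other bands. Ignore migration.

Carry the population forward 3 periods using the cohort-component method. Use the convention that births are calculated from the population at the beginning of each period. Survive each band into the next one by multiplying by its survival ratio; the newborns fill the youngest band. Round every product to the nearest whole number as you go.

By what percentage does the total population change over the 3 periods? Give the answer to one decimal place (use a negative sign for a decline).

-35.5

— Period 1 —
Births: 740 × 0.433 = 320
20–39: 1270 × 0.974 = 1237
40+: 740 × 0.944 + 900 × 0.521 = 699 + 469 = 1168
Giving 320 / 1237 / 1168.
— Period 2 —
Births: 1237 × 0.433 = 536
20–39: 320 × 0.974 = 312
40+: 1237 × 0.944 + 1168 × 0.521 = 1168 + 609 = 1777
Giving 536 / 312 / 1777.
— Period 3 —
Births: 312 × 0.433 = 135
20–39: 536 × 0.974 = 522
40+: 312 × 0.944 + 1777 × 0.521 = 295 + 926 = 1221
Giving 135 / 522 / 1221.
Total: 2910 → 1878; change = -1032; percentage change = -35.5%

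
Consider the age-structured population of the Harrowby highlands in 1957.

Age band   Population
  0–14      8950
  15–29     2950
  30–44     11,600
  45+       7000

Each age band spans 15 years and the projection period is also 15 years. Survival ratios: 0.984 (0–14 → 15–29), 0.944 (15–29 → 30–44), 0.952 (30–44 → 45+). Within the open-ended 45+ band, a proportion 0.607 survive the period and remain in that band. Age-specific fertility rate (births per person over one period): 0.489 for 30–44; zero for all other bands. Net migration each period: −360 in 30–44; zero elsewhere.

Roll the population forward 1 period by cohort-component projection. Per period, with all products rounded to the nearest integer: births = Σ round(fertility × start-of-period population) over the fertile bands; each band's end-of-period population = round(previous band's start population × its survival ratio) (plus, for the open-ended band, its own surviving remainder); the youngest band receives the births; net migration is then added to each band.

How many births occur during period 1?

5672

Numbering the groups 1..4 from youngest to oldest:
[period 1]
Births: 11600 × 0.489 = 5672
Group 2: 8950 × 0.984 = 8807
Group 3: 2950 × 0.944 = 2785
Group 4: 11600 × 0.952 + 7000 × 0.607 = 11043 + 4249 = 15292
Net migration: Group 3 − 360 → 2425
→ [5672, 8807, 2425, 15292]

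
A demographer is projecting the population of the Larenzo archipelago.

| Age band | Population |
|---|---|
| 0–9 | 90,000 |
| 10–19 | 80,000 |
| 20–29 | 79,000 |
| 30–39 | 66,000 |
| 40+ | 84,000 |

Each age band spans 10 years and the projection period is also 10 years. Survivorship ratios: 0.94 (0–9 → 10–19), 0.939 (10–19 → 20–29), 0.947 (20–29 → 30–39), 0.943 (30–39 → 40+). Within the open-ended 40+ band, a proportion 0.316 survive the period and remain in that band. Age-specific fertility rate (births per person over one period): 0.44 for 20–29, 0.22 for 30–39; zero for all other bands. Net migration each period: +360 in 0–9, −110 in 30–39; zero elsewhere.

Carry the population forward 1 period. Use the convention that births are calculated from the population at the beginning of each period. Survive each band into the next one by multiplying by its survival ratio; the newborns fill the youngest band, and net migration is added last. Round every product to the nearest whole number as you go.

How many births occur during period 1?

49280

Call the groups 1 to 5, youngest first.
Period 1:
Births: 79000 * 0.44 = 34760 ; 66000 * 0.22 = 14520 ⇒ total 49280
Group 2: 90000 * 0.94 = 84600
Group 3: 80000 * 0.939 = 75120
Group 4: 79000 * 0.947 = 74813
Group 5: 66000 * 0.943 + 84000 * 0.316 = 62238 + 26544 = 88782
Net migration: Group 1 + 360 → 49640; Group 4 − 110 → 74703
Population now: 0–9=49640, 10–19=84600, 20–29=75120, 30–39=74703, 40+=88782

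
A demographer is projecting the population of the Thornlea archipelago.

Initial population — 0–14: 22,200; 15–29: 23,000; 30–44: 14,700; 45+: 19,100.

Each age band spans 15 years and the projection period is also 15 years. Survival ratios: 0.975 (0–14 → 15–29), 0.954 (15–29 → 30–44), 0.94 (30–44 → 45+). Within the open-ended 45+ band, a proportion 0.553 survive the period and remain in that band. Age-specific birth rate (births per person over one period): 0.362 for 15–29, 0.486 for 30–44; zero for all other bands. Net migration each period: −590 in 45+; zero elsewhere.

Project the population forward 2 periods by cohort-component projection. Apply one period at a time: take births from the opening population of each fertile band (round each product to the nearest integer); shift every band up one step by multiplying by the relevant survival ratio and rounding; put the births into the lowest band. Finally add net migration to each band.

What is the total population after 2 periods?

[period 1]
Births: 23000 × 0.362 = 8326  |  14700 × 0.486 = 7144 → total 15470
15–29: 22200 × 0.975 = 21645
30–44: 23000 × 0.954 = 21942
45+: 14700 × 0.94 + 19100 × 0.553 = 13818 + 10562 = 24380
Net migration: 45+ − 590 → 23790
Giving 15470 / 21645 / 21942 / 23790.
[period 2]
Births: 21645 × 0.362 = 7835  |  21942 × 0.486 = 10664 → total 18499
15–29: 15470 × 0.975 = 15083
30–44: 21645 × 0.954 = 20649
45+: 21942 × 0.94 + 23790 × 0.553 = 20625 + 13156 = 33781
Net migration: 45+ − 590 → 33191
Giving 18499 / 15083 / 20649 / 33191.
Total after period 2: 18499 + 15083 + 20649 + 33191 = 87422

87422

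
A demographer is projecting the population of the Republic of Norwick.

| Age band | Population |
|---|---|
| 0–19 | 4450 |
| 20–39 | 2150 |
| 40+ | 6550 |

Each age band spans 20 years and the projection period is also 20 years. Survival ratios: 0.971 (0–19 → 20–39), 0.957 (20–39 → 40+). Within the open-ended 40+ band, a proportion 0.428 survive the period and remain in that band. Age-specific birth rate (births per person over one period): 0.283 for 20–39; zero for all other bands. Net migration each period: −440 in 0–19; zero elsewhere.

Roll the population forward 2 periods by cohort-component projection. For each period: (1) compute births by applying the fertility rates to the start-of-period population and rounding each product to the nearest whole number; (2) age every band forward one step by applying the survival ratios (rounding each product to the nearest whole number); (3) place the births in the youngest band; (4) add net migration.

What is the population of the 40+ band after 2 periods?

(Bands numbered youngest = 1 to oldest = 3.)
Period 1.
Births: 2150 * 0.283 = 608
Band 2: 4450 * 0.971 = 4321
Band 3: 2150 * 0.957 + 6550 * 0.428 = 2058 + 2803 = 4861
Net migration: Band 1 − 440 → 168
End of period: [168, 4321, 4861]
Period 2.
Births: 4321 * 0.283 = 1223
Band 2: 168 * 0.971 = 163
Band 3: 4321 * 0.957 + 4861 * 0.428 = 4135 + 2081 = 6216
Net migration: Band 1 − 440 → 783
End of period: [783, 163, 6216]

6216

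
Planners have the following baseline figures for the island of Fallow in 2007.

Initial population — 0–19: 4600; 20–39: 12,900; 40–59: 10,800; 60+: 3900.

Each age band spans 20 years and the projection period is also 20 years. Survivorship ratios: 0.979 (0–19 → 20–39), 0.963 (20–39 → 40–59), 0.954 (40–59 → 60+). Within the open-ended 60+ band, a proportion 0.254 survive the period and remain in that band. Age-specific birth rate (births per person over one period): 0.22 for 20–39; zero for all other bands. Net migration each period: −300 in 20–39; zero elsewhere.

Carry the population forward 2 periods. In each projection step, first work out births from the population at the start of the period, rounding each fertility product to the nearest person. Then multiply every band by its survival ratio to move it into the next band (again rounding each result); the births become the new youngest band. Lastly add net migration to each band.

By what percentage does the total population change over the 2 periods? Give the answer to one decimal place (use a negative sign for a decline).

-31.1

Period 1:
Births: 12900 * 0.22 = 2838
20–39: 4600 * 0.979 = 4503
40–59: 12900 * 0.963 = 12423
60+: 10800 * 0.954 + 3900 * 0.254 = 10303 + 991 = 11294
Net migration: 20–39 − 300 → 4203
Giving 2838 / 4203 / 12423 / 11294.
Period 2:
Births: 4203 * 0.22 = 925
20–39: 2838 * 0.979 = 2778
40–59: 4203 * 0.963 = 4047
60+: 12423 * 0.954 + 11294 * 0.254 = 11852 + 2869 = 14721
Net migration: 20–39 − 300 → 2478
Giving 925 / 2478 / 4047 / 14721.
Total: 32200 → 22171; change = -10029; percentage change = -31.1%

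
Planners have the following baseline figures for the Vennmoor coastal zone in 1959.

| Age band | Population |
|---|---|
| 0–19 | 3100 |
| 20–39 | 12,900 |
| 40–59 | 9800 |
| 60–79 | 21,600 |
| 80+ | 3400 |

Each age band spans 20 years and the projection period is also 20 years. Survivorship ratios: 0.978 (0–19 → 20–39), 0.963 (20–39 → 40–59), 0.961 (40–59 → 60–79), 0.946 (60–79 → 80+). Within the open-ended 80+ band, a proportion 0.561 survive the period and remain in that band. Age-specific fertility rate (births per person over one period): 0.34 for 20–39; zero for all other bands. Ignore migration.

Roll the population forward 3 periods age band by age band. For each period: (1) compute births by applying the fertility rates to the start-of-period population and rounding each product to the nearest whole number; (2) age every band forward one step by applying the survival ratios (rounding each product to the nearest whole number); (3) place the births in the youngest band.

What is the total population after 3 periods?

32727

— Period 1 —
Births: 12900 * 0.34 = 4386
20–39: 3100 * 0.978 = 3032
40–59: 12900 * 0.963 = 12423
60–79: 9800 * 0.961 = 9418
80+: 21600 * 0.946 + 3400 * 0.561 = 20434 + 1907 = 22341
End of period: [4386, 3032, 12423, 9418, 22341]
— Period 2 —
Births: 3032 * 0.34 = 1031
20–39: 4386 * 0.978 = 4290
40–59: 3032 * 0.963 = 2920
60–79: 12423 * 0.961 = 11939
80+: 9418 * 0.946 + 22341 * 0.561 = 8909 + 12533 = 21442
End of period: [1031, 4290, 2920, 11939, 21442]
— Period 3 —
Births: 4290 * 0.34 = 1459
20–39: 1031 * 0.978 = 1008
40–59: 4290 * 0.963 = 4131
60–79: 2920 * 0.961 = 2806
80+: 11939 * 0.946 + 21442 * 0.561 = 11294 + 12029 = 23323
End of period: [1459, 1008, 4131, 2806, 23323]
Total after period 3: 1459 + 1008 + 4131 + 2806 + 23323 = 32727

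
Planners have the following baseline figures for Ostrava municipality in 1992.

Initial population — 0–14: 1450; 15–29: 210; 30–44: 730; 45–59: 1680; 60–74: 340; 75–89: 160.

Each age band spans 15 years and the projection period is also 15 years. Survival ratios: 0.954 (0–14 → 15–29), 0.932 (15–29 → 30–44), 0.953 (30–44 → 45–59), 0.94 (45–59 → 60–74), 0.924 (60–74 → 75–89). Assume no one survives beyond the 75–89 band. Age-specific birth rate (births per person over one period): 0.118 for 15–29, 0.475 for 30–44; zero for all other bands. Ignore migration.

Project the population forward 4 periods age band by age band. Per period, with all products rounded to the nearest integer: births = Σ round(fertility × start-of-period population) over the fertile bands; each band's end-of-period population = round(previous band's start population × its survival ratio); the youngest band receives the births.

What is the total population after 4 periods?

2669

Call the bands 1 to 6, youngest first.
[period 1]
Births: 210 × 0.118 = 25, 730 × 0.475 = 347 — total 372
Band 2: 1450 × 0.954 = 1383
Band 3: 210 × 0.932 = 196
Band 4: 730 × 0.953 = 696
Band 5: 1680 × 0.94 = 1579
Band 6: 340 × 0.924 = 314
→ [372, 1383, 196, 696, 1579, 314]
[period 2]
Births: 1383 × 0.118 = 163, 196 × 0.475 = 93 — total 256
Band 2: 372 × 0.954 = 355
Band 3: 1383 × 0.932 = 1289
Band 4: 196 × 0.953 = 187
Band 5: 696 × 0.94 = 654
Band 6: 1579 × 0.924 = 1459
→ [256, 355, 1289, 187, 654, 1459]
[period 3]
Births: 355 × 0.118 = 42, 1289 × 0.475 = 612 — total 654
Band 2: 256 × 0.954 = 244
Band 3: 355 × 0.932 = 331
Band 4: 1289 × 0.953 = 1228
Band 5: 187 × 0.94 = 176
Band 6: 654 × 0.924 = 604
→ [654, 244, 331, 1228, 176, 604]
[period 4]
Births: 244 × 0.118 = 29, 331 × 0.475 = 157 — total 186
Band 2: 654 × 0.954 = 624
Band 3: 244 × 0.932 = 227
Band 4: 331 × 0.953 = 315
Band 5: 1228 × 0.94 = 1154
Band 6: 176 × 0.924 = 163
→ [186, 624, 227, 315, 1154, 163]
Total after period 4: 186 + 624 + 227 + 315 + 1154 + 163 = 2669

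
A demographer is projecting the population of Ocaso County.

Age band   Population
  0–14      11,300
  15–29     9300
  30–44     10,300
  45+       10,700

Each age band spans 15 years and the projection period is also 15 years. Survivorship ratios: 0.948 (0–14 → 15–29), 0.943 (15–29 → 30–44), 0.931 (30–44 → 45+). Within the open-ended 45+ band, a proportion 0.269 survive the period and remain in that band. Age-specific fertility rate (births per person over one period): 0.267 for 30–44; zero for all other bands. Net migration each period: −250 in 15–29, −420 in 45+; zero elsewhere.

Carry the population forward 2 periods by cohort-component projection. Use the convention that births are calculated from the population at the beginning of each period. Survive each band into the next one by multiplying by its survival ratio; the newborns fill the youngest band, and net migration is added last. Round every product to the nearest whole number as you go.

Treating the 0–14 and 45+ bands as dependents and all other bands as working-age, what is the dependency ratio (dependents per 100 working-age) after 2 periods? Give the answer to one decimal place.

109.0

Let band 1 be 0–14 through band 4 = 45+.
Period 1.
Births: 10300 * 0.267 = 2750
Band 2: 11300 * 0.948 = 10712
Band 3: 9300 * 0.943 = 8770
Band 4: 10300 * 0.931 + 10700 * 0.269 = 9589 + 2878 = 12467
Net migration: Band 2 − 250 → 10462; Band 4 − 420 → 12047
End of period: [2750, 10462, 8770, 12047]
Period 2.
Births: 8770 * 0.267 = 2342
Band 2: 2750 * 0.948 = 2607
Band 3: 10462 * 0.943 = 9866
Band 4: 8770 * 0.931 + 12047 * 0.269 = 8165 + 3241 = 11406
Net migration: Band 2 − 250 → 2357; Band 4 − 420 → 10986
End of period: [2342, 2357, 9866, 10986]
Dependents (band 0–14 + band 45+) = 2342 + 10986 = 13328; working-age = 12223; ratio = 13328/12223 × 100 = 109.0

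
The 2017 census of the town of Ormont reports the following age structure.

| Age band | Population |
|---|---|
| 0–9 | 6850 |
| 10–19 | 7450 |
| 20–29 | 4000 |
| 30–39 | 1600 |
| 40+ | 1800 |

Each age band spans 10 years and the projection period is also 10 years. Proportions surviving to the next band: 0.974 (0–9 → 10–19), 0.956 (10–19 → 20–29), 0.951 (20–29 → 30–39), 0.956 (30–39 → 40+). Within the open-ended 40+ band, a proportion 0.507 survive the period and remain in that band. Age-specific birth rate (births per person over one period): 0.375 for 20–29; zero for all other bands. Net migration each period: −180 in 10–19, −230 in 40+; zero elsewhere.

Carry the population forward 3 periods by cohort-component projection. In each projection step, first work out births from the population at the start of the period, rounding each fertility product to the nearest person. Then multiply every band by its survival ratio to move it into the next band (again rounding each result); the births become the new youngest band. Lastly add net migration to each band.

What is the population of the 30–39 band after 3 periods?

5902

After projecting period 1:
Births: 4000 × 0.375 = 1500
10–19: 6850 × 0.974 = 6672
20–29: 7450 × 0.956 = 7122
30–39: 4000 × 0.951 = 3804
40+: 1600 × 0.956 + 1800 × 0.507 = 1530 + 913 = 2443
Net migration: 10–19 − 180 → 6492; 40+ − 230 → 2213
Population now: 0–9=1500, 10–19=6492, 20–29=7122, 30–39=3804, 40+=2213
After projecting period 2:
Births: 7122 × 0.375 = 2671
10–19: 1500 × 0.974 = 1461
20–29: 6492 × 0.956 = 6206
30–39: 7122 × 0.951 = 6773
40+: 3804 × 0.956 + 2213 × 0.507 = 3637 + 1122 = 4759
Net migration: 10–19 − 180 → 1281; 40+ − 230 → 4529
Population now: 0–9=2671, 10–19=1281, 20–29=6206, 30–39=6773, 40+=4529
After projecting period 3:
Births: 6206 × 0.375 = 2327
10–19: 2671 × 0.974 = 2602
20–29: 1281 × 0.956 = 1225
30–39: 6206 × 0.951 = 5902
40+: 6773 × 0.956 + 4529 × 0.507 = 6475 + 2296 = 8771
Net migration: 10–19 − 180 → 2422; 40+ − 230 → 8541
Population now: 0–9=2327, 10–19=2422, 20–29=1225, 30–39=5902, 40+=8541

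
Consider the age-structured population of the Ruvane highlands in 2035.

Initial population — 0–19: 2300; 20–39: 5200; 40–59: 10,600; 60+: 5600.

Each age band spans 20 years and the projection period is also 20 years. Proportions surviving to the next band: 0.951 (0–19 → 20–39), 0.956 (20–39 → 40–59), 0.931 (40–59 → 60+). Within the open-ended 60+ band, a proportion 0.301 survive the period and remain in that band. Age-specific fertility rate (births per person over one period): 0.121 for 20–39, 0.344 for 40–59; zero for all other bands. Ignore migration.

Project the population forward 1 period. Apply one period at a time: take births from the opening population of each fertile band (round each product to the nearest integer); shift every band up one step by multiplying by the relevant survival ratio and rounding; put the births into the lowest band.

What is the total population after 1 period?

Numbering the groups 1..4 from youngest to oldest:
Period 1.
Births: 5200 × 0.121 = 629  |  10600 × 0.344 = 3646 → 4275
Group 2: 2300 × 0.951 = 2187
Group 3: 5200 × 0.956 = 4971
Group 4: 10600 × 0.931 + 5600 × 0.301 = 9869 + 1686 = 11555
→ [4275, 2187, 4971, 11555]
Total after period 1: 4275 + 2187 + 4971 + 11555 = 22988

22988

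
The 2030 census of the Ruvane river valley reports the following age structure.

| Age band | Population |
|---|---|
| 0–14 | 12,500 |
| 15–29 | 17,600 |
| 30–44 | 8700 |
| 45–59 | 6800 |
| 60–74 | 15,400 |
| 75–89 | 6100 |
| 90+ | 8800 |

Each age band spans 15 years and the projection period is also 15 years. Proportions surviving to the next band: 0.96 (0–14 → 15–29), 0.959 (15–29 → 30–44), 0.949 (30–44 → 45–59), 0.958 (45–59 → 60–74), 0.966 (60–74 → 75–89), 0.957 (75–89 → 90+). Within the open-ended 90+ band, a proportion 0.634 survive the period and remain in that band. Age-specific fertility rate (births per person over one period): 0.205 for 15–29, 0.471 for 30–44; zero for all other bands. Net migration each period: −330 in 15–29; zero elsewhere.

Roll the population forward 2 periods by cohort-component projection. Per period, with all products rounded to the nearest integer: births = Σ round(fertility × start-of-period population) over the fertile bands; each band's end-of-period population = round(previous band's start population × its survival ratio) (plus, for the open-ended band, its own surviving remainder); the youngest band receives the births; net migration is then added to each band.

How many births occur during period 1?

[period 1]
Births: 17600 × 0.205 = 3608, 8700 × 0.471 = 4098 → 7706
15–29: 12500 × 0.96 = 12000
30–44: 17600 × 0.959 = 16878
45–59: 8700 × 0.949 = 8256
60–74: 6800 × 0.958 = 6514
75–89: 15400 × 0.966 = 14876
90+: 6100 × 0.957 + 8800 × 0.634 = 5838 + 5579 = 11417
Net migration: 15–29 − 330 → 11670
End of period: [7706, 11670, 16878, 8256, 6514, 14876, 11417]

7706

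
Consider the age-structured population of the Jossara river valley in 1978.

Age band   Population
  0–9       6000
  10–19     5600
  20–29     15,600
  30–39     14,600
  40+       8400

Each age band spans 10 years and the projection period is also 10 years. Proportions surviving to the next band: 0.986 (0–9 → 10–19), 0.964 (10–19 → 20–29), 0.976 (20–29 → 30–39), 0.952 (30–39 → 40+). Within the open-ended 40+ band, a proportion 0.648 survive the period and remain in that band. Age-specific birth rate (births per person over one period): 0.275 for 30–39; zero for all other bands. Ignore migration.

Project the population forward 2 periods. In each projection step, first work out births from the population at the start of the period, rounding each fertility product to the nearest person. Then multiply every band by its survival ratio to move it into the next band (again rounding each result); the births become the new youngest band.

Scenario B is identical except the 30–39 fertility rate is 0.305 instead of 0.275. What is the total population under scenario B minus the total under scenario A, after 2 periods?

— Period 1 —
Births: 14600 * 0.275 = 4015
10–19: 6000 * 0.986 = 5916
20–29: 5600 * 0.964 = 5398
30–39: 15600 * 0.976 = 15226
40+: 14600 * 0.952 + 8400 * 0.648 = 13899 + 5443 = 19342
End of period: [4015, 5916, 5398, 15226, 19342]
— Period 2 —
Births: 15226 * 0.275 = 4187
10–19: 4015 * 0.986 = 3959
20–29: 5916 * 0.964 = 5703
30–39: 5398 * 0.976 = 5268
40+: 15226 * 0.952 + 19342 * 0.648 = 14495 + 12534 = 27029
End of period: [4187, 3959, 5703, 5268, 27029]
Scenario A total after 2 periods: 46146
Scenario B projection —
— Period 1 —
Births: 14600 * 0.305 = 4453
10–19: 6000 * 0.986 = 5916
20–29: 5600 * 0.964 = 5398
30–39: 15600 * 0.976 = 15226
40+: 14600 * 0.952 + 8400 * 0.648 = 13899 + 5443 = 19342
End of period: [4453, 5916, 5398, 15226, 19342]
— Period 2 —
Births: 15226 * 0.305 = 4644
10–19: 4453 * 0.986 = 4391
20–29: 5916 * 0.964 = 5703
30–39: 5398 * 0.976 = 5268
40+: 15226 * 0.952 + 19342 * 0.648 = 14495 + 12534 = 27029
End of period: [4644, 4391, 5703, 5268, 27029]
Scenario B total after 2 periods: 47035
Difference B − A = 47035 − 46146 = 889

889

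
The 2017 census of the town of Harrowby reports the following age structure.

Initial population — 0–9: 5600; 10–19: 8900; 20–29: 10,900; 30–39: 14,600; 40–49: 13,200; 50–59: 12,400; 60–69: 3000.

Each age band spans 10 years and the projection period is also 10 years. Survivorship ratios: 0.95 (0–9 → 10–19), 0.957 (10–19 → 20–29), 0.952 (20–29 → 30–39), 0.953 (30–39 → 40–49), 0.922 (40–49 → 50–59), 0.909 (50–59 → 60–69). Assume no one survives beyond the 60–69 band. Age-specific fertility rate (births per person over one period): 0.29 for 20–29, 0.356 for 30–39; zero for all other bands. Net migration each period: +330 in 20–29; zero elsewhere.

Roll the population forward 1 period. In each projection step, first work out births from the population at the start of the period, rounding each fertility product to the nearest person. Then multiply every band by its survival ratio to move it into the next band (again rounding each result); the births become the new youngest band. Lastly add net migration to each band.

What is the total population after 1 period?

After projecting period 1:
Births: 10900 × 0.29 = 3161 ; 14600 × 0.356 = 5198 → 8359
10–19: 5600 × 0.95 = 5320
20–29: 8900 × 0.957 = 8517
30–39: 10900 × 0.952 = 10377
40–49: 14600 × 0.953 = 13914
50–59: 13200 × 0.922 = 12170
60–69: 12400 × 0.909 = 11272
Net migration: 20–29 + 330 → 8847
End of period: [8359, 5320, 8847, 10377, 13914, 12170, 11272]
Total after period 1: 8359 + 5320 + 8847 + 10377 + 13914 + 12170 + 11272 = 70259

70259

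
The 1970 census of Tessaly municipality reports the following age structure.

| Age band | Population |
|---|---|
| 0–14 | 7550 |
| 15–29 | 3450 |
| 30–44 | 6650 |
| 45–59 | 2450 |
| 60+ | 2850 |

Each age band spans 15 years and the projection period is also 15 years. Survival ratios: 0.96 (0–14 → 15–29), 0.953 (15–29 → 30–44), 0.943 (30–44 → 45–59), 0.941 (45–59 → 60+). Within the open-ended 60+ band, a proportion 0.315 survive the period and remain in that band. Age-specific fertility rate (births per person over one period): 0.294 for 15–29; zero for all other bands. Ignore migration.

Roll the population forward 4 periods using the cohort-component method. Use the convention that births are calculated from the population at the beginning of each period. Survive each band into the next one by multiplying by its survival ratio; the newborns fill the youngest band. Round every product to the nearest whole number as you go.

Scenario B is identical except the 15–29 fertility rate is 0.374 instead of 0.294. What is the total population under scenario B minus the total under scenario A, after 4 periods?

1311

Period 1:
Births: 3450 × 0.294 = 1014
15–29: 7550 × 0.96 = 7248
30–44: 3450 × 0.953 = 3288
45–59: 6650 × 0.943 = 6271
60+: 2450 × 0.941 + 2850 × 0.315 = 2305 + 898 = 3203
Population now: 0–14=1014, 15–29=7248, 30–44=3288, 45–59=6271, 60+=3203
Period 2:
Births: 7248 × 0.294 = 2131
15–29: 1014 × 0.96 = 973
30–44: 7248 × 0.953 = 6907
45–59: 3288 × 0.943 = 3101
60+: 6271 × 0.941 + 3203 × 0.315 = 5901 + 1009 = 6910
Population now: 0–14=2131, 15–29=973, 30–44=6907, 45–59=3101, 60+=6910
Period 3:
Births: 973 × 0.294 = 286
15–29: 2131 × 0.96 = 2046
30–44: 973 × 0.953 = 927
45–59: 6907 × 0.943 = 6513
60+: 3101 × 0.941 + 6910 × 0.315 = 2918 + 2177 = 5095
Population now: 0–14=286, 15–29=2046, 30–44=927, 45–59=6513, 60+=5095
Period 4:
Births: 2046 × 0.294 = 602
15–29: 286 × 0.96 = 275
30–44: 2046 × 0.953 = 1950
45–59: 927 × 0.943 = 874
60+: 6513 × 0.941 + 5095 × 0.315 = 6129 + 1605 = 7734
Population now: 0–14=602, 15–29=275, 30–44=1950, 45–59=874, 60+=7734
Scenario A total after 4 periods: 11435
Scenario B projection —
Period 1:
Births: 3450 × 0.374 = 1290
15–29: 7550 × 0.96 = 7248
30–44: 3450 × 0.953 = 3288
45–59: 6650 × 0.943 = 6271
60+: 2450 × 0.941 + 2850 × 0.315 = 2305 + 898 = 3203
Population now: 0–14=1290, 15–29=7248, 30–44=3288, 45–59=6271, 60+=3203
Period 2:
Births: 7248 × 0.374 = 2711
15–29: 1290 × 0.96 = 1238
30–44: 7248 × 0.953 = 6907
45–59: 3288 × 0.943 = 3101
60+: 6271 × 0.941 + 3203 × 0.315 = 5901 + 1009 = 6910
Population now: 0–14=2711, 15–29=1238, 30–44=6907, 45–59=3101, 60+=6910
Period 3:
Births: 1238 × 0.374 = 463
15–29: 2711 × 0.96 = 2603
30–44: 1238 × 0.953 = 1180
45–59: 6907 × 0.943 = 6513
60+: 3101 × 0.941 + 6910 × 0.315 = 2918 + 2177 = 5095
Population now: 0–14=463, 15–29=2603, 30–44=1180, 45–59=6513, 60+=5095
Period 4:
Births: 2603 × 0.374 = 974
15–29: 463 × 0.96 = 444
30–44: 2603 × 0.953 = 2481
45–59: 1180 × 0.943 = 1113
60+: 6513 × 0.941 + 5095 × 0.315 = 6129 + 1605 = 7734
Population now: 0–14=974, 15–29=444, 30–44=2481, 45–59=1113, 60+=7734
Scenario B total after 4 periods: 12746
Difference B − A = 12746 − 11435 = 1311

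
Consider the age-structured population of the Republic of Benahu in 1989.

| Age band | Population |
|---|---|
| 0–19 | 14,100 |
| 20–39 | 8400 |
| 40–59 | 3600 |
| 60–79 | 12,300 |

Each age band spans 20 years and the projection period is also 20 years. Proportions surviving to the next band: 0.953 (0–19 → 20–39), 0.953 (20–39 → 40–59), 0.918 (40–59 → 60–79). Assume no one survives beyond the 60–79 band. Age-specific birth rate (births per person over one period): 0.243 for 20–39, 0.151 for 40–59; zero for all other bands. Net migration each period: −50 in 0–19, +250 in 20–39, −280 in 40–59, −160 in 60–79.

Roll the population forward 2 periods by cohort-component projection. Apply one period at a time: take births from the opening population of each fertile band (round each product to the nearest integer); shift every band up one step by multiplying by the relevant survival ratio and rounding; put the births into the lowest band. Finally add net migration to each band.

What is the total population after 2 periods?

26804

Let band 1 be 0–19 through band 4 = 60–79.
— Period 1 —
Births: 8400 × 0.243 = 2041 ; 3600 × 0.151 = 544 ⇒ total 2585
Band 2: 14100 × 0.953 = 13437
Band 3: 8400 × 0.953 = 8005
Band 4: 3600 × 0.918 = 3305
Net migration: Band 1 − 50 → 2535; Band 2 + 250 → 13687; Band 3 − 280 → 7725; Band 4 − 160 → 3145
Giving 2535 / 13687 / 7725 / 3145.
— Period 2 —
Births: 13687 × 0.243 = 3326 ; 7725 × 0.151 = 1166 ⇒ total 4492
Band 2: 2535 × 0.953 = 2416
Band 3: 13687 × 0.953 = 13044
Band 4: 7725 × 0.918 = 7092
Net migration: Band 1 − 50 → 4442; Band 2 + 250 → 2666; Band 3 − 280 → 12764; Band 4 − 160 → 6932
Giving 4442 / 2666 / 12764 / 6932.
Total after period 2: 4442 + 2666 + 12764 + 6932 = 26804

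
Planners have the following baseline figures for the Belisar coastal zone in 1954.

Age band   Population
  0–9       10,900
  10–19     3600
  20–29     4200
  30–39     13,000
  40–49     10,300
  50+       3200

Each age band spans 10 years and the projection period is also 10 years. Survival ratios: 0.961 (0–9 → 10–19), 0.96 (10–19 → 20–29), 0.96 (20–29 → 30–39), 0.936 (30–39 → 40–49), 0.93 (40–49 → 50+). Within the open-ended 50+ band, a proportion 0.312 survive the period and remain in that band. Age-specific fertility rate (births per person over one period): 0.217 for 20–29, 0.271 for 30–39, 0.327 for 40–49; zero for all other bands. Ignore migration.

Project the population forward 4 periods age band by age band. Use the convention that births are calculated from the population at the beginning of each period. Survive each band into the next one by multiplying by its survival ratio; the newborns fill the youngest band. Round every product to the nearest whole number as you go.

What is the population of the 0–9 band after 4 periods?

5194

Numbering the bands 1..6 from youngest to oldest:
After projecting period 1:
Births: 4200 * 0.217 = 911, 13000 * 0.271 = 3523, 10300 * 0.327 = 3368 → 7802
Band 2: 10900 * 0.961 = 10475
Band 3: 3600 * 0.96 = 3456
Band 4: 4200 * 0.96 = 4032
Band 5: 13000 * 0.936 = 12168
Band 6: 10300 * 0.93 + 3200 * 0.312 = 9579 + 998 = 10577
End of period: [7802, 10475, 3456, 4032, 12168, 10577]
After projecting period 2:
Births: 3456 * 0.217 = 750, 4032 * 0.271 = 1093, 12168 * 0.327 = 3979 → 5822
Band 2: 7802 * 0.961 = 7498
Band 3: 10475 * 0.96 = 10056
Band 4: 3456 * 0.96 = 3318
Band 5: 4032 * 0.936 = 3774
Band 6: 12168 * 0.93 + 10577 * 0.312 = 11316 + 3300 = 14616
End of period: [5822, 7498, 10056, 3318, 3774, 14616]
After projecting period 3:
Births: 10056 * 0.217 = 2182, 3318 * 0.271 = 899, 3774 * 0.327 = 1234 → 4315
Band 2: 5822 * 0.961 = 5595
Band 3: 7498 * 0.96 = 7198
Band 4: 10056 * 0.96 = 9654
Band 5: 3318 * 0.936 = 3106
Band 6: 3774 * 0.93 + 14616 * 0.312 = 3510 + 4560 = 8070
End of period: [4315, 5595, 7198, 9654, 3106, 8070]
After projecting period 4:
Births: 7198 * 0.217 = 1562, 9654 * 0.271 = 2616, 3106 * 0.327 = 1016 → 5194
Band 2: 4315 * 0.961 = 4147
Band 3: 5595 * 0.96 = 5371
Band 4: 7198 * 0.96 = 6910
Band 5: 9654 * 0.936 = 9036
Band 6: 3106 * 0.93 + 8070 * 0.312 = 2889 + 2518 = 5407
End of period: [5194, 4147, 5371, 6910, 9036, 5407]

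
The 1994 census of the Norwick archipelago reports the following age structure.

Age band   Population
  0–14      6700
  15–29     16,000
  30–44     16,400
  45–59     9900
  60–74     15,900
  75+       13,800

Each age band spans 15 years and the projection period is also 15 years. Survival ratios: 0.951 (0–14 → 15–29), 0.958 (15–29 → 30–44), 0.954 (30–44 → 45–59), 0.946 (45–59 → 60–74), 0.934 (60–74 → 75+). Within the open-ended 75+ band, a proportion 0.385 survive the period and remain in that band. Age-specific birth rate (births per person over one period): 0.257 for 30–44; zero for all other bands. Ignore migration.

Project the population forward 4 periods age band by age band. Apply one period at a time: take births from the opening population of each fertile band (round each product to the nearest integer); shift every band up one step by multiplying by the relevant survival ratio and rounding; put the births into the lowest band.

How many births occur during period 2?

3939

After projecting period 1:
Births: 16400 × 0.257 = 4215
15–29: 6700 × 0.951 = 6372
30–44: 16000 × 0.958 = 15328
45–59: 16400 × 0.954 = 15646
60–74: 9900 × 0.946 = 9365
75+: 15900 × 0.934 + 13800 × 0.385 = 14851 + 5313 = 20164
End of period: [4215, 6372, 15328, 15646, 9365, 20164]
After projecting period 2:
Births: 15328 × 0.257 = 3939
15–29: 4215 × 0.951 = 4008
30–44: 6372 × 0.958 = 6104
45–59: 15328 × 0.954 = 14623
60–74: 15646 × 0.946 = 14801
75+: 9365 × 0.934 + 20164 × 0.385 = 8747 + 7763 = 16510
End of period: [3939, 4008, 6104, 14623, 14801, 16510]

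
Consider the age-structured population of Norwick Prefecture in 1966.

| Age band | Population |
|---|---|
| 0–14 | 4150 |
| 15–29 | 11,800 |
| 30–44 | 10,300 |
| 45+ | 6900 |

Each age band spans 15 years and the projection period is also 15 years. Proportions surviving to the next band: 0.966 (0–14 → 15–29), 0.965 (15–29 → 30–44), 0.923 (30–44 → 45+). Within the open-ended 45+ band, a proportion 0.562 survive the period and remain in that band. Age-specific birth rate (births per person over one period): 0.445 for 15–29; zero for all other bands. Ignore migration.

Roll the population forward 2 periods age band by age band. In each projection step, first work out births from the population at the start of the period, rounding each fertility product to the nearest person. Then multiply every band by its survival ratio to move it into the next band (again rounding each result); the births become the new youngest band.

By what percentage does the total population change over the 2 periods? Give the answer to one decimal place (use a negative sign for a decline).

After projecting period 1:
Births: 11800 × 0.445 = 5251
15–29: 4150 × 0.966 = 4009
30–44: 11800 × 0.965 = 11387
45+: 10300 × 0.923 + 6900 × 0.562 = 9507 + 3878 = 13385
→ [5251, 4009, 11387, 13385]
After projecting period 2:
Births: 4009 × 0.445 = 1784
15–29: 5251 × 0.966 = 5072
30–44: 4009 × 0.965 = 3869
45+: 11387 × 0.923 + 13385 × 0.562 = 10510 + 7522 = 18032
→ [1784, 5072, 3869, 18032]
Total: 33150 → 28757; change = -4393; percentage change = -13.3%

-13.3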